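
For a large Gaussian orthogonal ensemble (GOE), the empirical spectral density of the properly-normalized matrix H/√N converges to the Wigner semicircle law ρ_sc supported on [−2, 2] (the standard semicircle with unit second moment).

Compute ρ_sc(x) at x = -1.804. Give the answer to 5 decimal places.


ρ_sc(x) = (1/(2π)) √(4 − x²). With x = -1.804:
  4 − x² = 4 − (-1.804)² = 4 − 3.254416 = 0.745584.
  √(4 − x²) = 0.863472.
  1/(2π) = 0.159155.
  ρ_sc(-1.804) = 0.159155 · 0.863472 = 0.137426.

Rounded to 5 decimal places: ρ_sc(-1.804) ≈ 0.13743.


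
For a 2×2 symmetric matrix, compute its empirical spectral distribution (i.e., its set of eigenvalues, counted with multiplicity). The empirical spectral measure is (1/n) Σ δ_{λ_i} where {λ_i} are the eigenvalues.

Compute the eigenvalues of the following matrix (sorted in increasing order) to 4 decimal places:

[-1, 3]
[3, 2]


Since M is real symmetric, both eigenvalues are real; they are the roots of det(λI − M) = λ² − (tr M) λ + det M.
tr M = -1 + 2 = 1.
det M = (-1)·2 − 3² = -2 − 9 = -11.
Characteristic polynomial: λ² − λ − 11 = 0.
Discriminant Δ = (tr M)² − 4·det M = 1 − (-44) = 45; √Δ = 6.708204.
λ = (tr M ± √Δ)/2 = (1 ± 6.708204)/2, giving (tr M − √Δ)/2 = -2.8541 and (tr M + √Δ)/2 = 3.8541.

Eigenvalues sorted in increasing order: [-2.8541, 3.8541].


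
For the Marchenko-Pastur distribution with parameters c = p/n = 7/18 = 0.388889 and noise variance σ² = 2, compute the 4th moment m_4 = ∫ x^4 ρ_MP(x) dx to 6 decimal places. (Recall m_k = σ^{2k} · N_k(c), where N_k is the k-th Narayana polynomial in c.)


E[X⁴] = σ⁸ (1 + 6c + 6c² + c³) (fourth MP moment). With σ² = 2 (so σ⁸ = 16) and c = 7/18 = 0.388889: E[X⁴] = 16 · (1 + 6·0.388889 + 6·(0.388889)² + (0.388889)³) = 16 · 4.299554.

So E[X^4] = 68.792867.


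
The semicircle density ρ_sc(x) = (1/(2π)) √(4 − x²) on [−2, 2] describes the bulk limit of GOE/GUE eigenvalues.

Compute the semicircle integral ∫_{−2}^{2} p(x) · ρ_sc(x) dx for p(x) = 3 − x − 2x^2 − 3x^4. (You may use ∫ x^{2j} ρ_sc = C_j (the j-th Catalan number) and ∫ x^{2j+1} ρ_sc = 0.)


Write p(x) = Σ a_i x^i, split into monomials and integrate each against ρ_sc separately.
Using ∫ x^{2j} ρ_sc = C_j = (1/(j+1)) C(2j, j) (Catalan numbers) and ∫ x^{2j+1} ρ_sc = 0 (odd monomials vanish by symmetry):
  i = 0 (even): a_0 · C_{0} = 3 · 1 = 3
  i = 1 (odd): ∫ x^1 ρ_sc = 0 (vanishes)
  i = 2 (even): a_2 · C_{1} = -2 · 1 = -2
  i = 4 (even): a_4 · C_{2} = -3 · 2 = -6

Summing the contributions: ∫_{−2}^{2} p(x) ρ_sc(x) dx = 3 + (-2) + (-6) = -5.


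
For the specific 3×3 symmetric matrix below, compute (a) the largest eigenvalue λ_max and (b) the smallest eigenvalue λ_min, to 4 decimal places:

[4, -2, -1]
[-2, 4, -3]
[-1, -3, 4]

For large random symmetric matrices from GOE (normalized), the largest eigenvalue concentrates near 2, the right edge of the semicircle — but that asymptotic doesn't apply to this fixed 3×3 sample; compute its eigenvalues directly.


Since M is real symmetric, all three eigenvalues are real; they are the roots of det(λI − M) = λ³ − (tr M) λ² + s λ − det M, where s is the sum of the principal 2×2 minors.
tr M = 4 + 4 + 4 = 12.
s = (4·4 − (-2)²) + (4·4 − (-1)²) + (4·4 − (-3)²) = 12 + 15 + 7 = 34.
det M (expand along row 1) = 4·7 − (-2)·(-11) + (-1)·10 = -4.
Characteristic polynomial: λ³ − 12λ² + 34λ + 4 = 0.
Substitute λ = y + (tr M)/3 = y + 4.000000 to remove the quadratic term: y³ + p·y + q = 0 with p = s − (tr M)²/3 = -14.000000 and q = −2(tr M)³/27 + (tr M)·s/3 − det M = 12.000000.
Three real roots ⇒ use the trigonometric (Viète) form: r = 2√(−p/3) = 4.320494, φ = arccos(3q/(p·r)) = arccos(-0.595170) = 2.208274 rad.
y_k = r·cos(φ/3 − 2πk/3) for k = 0, 1, 2 gives y = 3.201912, 0.911179, -4.113091.
λ_k = y_k + 4.000000 gives λ = 7.2019, 4.9112, -0.1131 (check: the sum is 12.0000 = tr M).

Hence λ_max = 7.2019 and λ_min = -0.1131.


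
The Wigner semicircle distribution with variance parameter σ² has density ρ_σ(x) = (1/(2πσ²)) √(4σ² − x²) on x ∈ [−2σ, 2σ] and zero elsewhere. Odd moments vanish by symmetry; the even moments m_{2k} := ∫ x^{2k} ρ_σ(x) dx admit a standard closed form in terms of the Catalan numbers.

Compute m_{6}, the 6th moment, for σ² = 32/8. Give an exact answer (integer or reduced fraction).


By the scaled semicircle moment identity, m_{2k} = σ^{2k} · C_k with k = 3.
C_3 = (1/(k+1)) · C(2k, k) = (1/4) · C(6, 3) = (1/4) · 20 = 5.
σ^{2k} = (σ²)^k = (32/8)^3 = 64.

Therefore m_{6} = σ^{6} · C_3 = 64 · 5 = 320.


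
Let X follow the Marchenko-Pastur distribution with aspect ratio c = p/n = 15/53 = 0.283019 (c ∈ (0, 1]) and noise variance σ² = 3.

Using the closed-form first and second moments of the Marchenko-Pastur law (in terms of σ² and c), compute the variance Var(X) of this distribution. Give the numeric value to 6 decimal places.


Recall the MP moments m_1 = E[X] = σ² and m_2 = E[X²] = σ⁴ (1 + c).
m_1 = E[X] = σ² = 3, so m_1² = 9.
m_2 = E[X²] = σ⁴ (1 + c) = 9 · (1 + 0.283019) = 9 · 1.283019 = 11.547170.
(Note m_2 − m_1² simplifies to c · σ⁴ = 0.283019 · 9.)

Var(X) = m_2 − m_1² = 11.547170 − 9 = 2.547170.


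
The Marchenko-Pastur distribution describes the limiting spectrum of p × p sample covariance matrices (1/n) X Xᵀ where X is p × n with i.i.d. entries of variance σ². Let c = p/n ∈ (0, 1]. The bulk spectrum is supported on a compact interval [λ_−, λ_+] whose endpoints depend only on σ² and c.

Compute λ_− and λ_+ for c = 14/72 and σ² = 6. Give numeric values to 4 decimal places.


c = 14/72 = 0.194444; √c = 0.440959.
λ_− = σ² (1 − √c)² = 6 · (1 − 0.440959)² = 6 · (0.559041)² = 1.875164.
λ_+ = σ² (1 + √c)² = 6 · (1 + 0.440959)² = 6 · (1.440959)² = 12.458169.

Rounded to 4 decimal places: λ_− ≈ 1.8752, λ_+ ≈ 12.4582.


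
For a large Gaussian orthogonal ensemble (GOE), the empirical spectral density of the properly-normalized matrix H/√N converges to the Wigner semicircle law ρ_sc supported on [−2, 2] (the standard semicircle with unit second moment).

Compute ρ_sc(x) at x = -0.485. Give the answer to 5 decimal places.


ρ_sc(x) = (1/(2π)) √(4 − x²). With x = -0.485:
  4 − x² = 4 − (-0.485)² = 4 − 0.235225 = 3.764775.
  √(4 − x²) = 1.940303.
  1/(2π) = 0.159155.
  ρ_sc(-0.485) = 0.159155 · 1.940303 = 0.308809.

Rounded to 5 decimal places: ρ_sc(-0.485) ≈ 0.30881.


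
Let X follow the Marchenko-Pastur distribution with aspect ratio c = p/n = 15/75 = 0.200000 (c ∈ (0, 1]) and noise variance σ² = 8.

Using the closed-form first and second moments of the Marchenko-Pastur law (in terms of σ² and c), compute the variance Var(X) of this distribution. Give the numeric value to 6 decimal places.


Recall the MP moments m_1 = E[X] = σ² and m_2 = E[X²] = σ⁴ (1 + c).
m_1 = E[X] = σ² = 8, so m_1² = 64.
m_2 = E[X²] = σ⁴ (1 + c) = 64 · (1 + 0.200000) = 64 · 1.200000 = 76.800000.
(Note m_2 − m_1² simplifies to c · σ⁴ = 0.200000 · 64.)

Var(X) = m_2 − m_1² = 76.800000 − 64 = 12.800000.


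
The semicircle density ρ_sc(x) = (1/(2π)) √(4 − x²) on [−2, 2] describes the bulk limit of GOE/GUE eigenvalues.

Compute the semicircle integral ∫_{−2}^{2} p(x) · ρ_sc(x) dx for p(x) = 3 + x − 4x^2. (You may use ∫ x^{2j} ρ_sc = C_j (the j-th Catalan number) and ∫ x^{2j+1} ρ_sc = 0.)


Write p(x) = Σ a_i x^i, split into monomials and integrate each against ρ_sc separately.
Using ∫ x^{2j} ρ_sc = C_j = (1/(j+1)) C(2j, j) (Catalan numbers) and ∫ x^{2j+1} ρ_sc = 0 (odd monomials vanish by symmetry):
  i = 0 (even): a_0 · C_{0} = 3 · 1 = 3
  i = 1 (odd): ∫ x^1 ρ_sc = 0 (vanishes)
  i = 2 (even): a_2 · C_{1} = -4 · 1 = -4

Summing the contributions: ∫_{−2}^{2} p(x) ρ_sc(x) dx = 3 + (-4) = -1.


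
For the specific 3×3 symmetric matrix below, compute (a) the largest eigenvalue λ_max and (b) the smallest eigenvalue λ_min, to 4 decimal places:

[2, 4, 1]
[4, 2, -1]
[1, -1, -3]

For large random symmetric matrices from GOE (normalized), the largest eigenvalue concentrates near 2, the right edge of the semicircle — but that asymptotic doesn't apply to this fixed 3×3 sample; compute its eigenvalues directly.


Since M is real symmetric, all three eigenvalues are real; they are the roots of det(λI − M) = λ³ − (tr M) λ² + s λ − det M, where s is the sum of the principal 2×2 minors.
tr M = 2 + 2 + (-3) = 1.
s = (2·2 − 4²) + (2·(-3) − 1²) + (2·(-3) − (-1)²) = -12 + (-7) + (-7) = -26.
det M (expand along row 1) = 2·(-7) − 4·(-11) + 1·(-6) = 24.
Characteristic polynomial: λ³ − λ² − 26λ − 24 = 0.
Substitute λ = y + (tr M)/3 = y + 0.333333 to remove the quadratic term: y³ + p·y + q = 0 with p = s − (tr M)²/3 = -26.333333 and q = −2(tr M)³/27 + (tr M)·s/3 − det M = -32.740741.
Three real roots ⇒ use the trigonometric (Viète) form: r = 2√(−p/3) = 5.925463, φ = arccos(3q/(p·r)) = arccos(0.629480) = 0.889913 rad.
y_k = r·cos(φ/3 − 2πk/3) for k = 0, 1, 2 gives y = 5.666667, -1.333333, -4.333333.
λ_k = y_k + 0.333333 gives λ = 6.0000, -1.0000, -4.0000 (check: the sum is 1.0000 = tr M).

Hence λ_max = 6.0000 and λ_min = -4.0000.


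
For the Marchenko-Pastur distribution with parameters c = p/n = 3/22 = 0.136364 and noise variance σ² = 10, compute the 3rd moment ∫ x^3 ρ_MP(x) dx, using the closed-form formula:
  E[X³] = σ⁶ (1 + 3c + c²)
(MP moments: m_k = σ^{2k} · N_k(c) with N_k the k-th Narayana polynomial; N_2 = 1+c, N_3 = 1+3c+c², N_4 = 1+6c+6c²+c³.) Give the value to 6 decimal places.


E[X³] = σ⁶ (1 + 3c + c²) (third MP moment). With σ² = 10 (so σ⁶ = 1000) and c = 3/22 = 0.136364: E[X³] = 1000 · (1 + 3·0.136364 + (0.136364)²) = 1000 · 1.427686.

So E[X^3] = 1427.685950.


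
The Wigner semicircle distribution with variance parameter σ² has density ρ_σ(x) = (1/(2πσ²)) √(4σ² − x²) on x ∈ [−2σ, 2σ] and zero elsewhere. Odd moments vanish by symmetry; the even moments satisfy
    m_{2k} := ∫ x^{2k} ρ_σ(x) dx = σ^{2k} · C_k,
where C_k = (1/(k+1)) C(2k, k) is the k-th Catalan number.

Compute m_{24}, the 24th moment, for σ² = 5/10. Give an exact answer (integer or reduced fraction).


By the scaled semicircle moment identity, m_{2k} = σ^{2k} · C_k with k = 12.
C_12 = (1/(k+1)) · C(2k, k) = (1/13) · C(24, 12) = (1/13) · 2704156 = 208012.
σ^{2k} = (σ²)^k = (5/10)^12 = 1/4096.

Therefore m_{24} = σ^{24} · C_12 = (1/4096) · 208012 = 52003/1024.


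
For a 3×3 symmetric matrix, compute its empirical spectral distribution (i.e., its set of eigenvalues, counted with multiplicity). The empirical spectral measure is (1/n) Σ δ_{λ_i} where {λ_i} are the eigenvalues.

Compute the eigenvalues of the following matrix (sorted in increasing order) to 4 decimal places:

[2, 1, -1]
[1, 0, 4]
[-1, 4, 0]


Since M is real symmetric, all three eigenvalues are real; they are the roots of det(λI − M) = λ³ − (tr M) λ² + s λ − det M, where s is the sum of the principal 2×2 minors.
tr M = 2 + 0 + 0 = 2.
s = (2·0 − 1²) + (2·0 − (-1)²) + (0·0 − 4²) = -1 + (-1) + (-16) = -18.
det M (expand along row 1) = 2·(-16) − 1·4 + (-1)·4 = -40.
Characteristic polynomial: λ³ − 2λ² − 18λ + 40 = 0.
Substitute λ = y + (tr M)/3 = y + 0.666667 to remove the quadratic term: y³ + p·y + q = 0 with p = s − (tr M)²/3 = -19.333333 and q = −2(tr M)³/27 + (tr M)·s/3 − det M = 27.407407.
Three real roots ⇒ use the trigonometric (Viète) form: r = 2√(−p/3) = 5.077182, φ = arccos(3q/(p·r)) = arccos(-0.837644) = 2.563753 rad.
y_k = r·cos(φ/3 − 2πk/3) for k = 0, 1, 2 gives y = 3.333333, 1.649958, -4.983291.
λ_k = y_k + 0.666667 gives λ = 4.0000, 2.3166, -4.3166 (check: the sum is 2.0000 = tr M).

Eigenvalues sorted in increasing order: [-4.3166, 2.3166, 4.0000].


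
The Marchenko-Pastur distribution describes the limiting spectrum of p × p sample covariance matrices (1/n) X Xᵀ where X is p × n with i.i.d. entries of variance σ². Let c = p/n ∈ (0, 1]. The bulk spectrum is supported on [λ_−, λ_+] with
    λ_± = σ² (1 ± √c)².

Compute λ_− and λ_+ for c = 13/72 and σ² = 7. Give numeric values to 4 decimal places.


c = 13/72 = 0.180556; √c = 0.424918.
λ_− = σ² (1 − √c)² = 7 · (1 − 0.424918)² = 7 · (0.575082)² = 2.315033.
λ_+ = σ² (1 + √c)² = 7 · (1 + 0.424918)² = 7 · (1.424918)² = 14.212745.

Rounded to 4 decimal places: λ_− ≈ 2.3150, λ_+ ≈ 14.2127.


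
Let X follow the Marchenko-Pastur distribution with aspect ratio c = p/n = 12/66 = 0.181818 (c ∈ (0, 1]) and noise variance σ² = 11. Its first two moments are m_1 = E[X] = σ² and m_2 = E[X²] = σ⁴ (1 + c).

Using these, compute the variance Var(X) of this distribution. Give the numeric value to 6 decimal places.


m_1 = E[X] = σ² = 11, so m_1² = 121.
m_2 = E[X²] = σ⁴ (1 + c) = 121 · (1 + 0.181818) = 121 · 1.181818 = 143.000000.
(Note m_2 − m_1² simplifies to c · σ⁴ = 0.181818 · 121.)

Var(X) = m_2 − m_1² = 143.000000 − 121 = 22.000000.


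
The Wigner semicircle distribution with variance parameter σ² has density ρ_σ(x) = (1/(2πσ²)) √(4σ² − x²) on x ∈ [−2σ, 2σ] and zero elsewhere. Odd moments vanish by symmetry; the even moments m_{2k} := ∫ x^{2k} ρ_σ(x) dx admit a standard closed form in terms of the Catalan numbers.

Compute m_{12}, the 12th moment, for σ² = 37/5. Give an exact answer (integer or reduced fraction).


By the scaled semicircle moment identity, m_{2k} = σ^{2k} · C_k with k = 6.
C_6 = (1/(k+1)) · C(2k, k) = (1/7) · C(12, 6) = (1/7) · 924 = 132.
σ^{2k} = (σ²)^k = (37/5)^6 = 2565726409/15625.

Therefore m_{12} = σ^{12} · C_6 = (2565726409/15625) · 132 = 338675885988/15625.


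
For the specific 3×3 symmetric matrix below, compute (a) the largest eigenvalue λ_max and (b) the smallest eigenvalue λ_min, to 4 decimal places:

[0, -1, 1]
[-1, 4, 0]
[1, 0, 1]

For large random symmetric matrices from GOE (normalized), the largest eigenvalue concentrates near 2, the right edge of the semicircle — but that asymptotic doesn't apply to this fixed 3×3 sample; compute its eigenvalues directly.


Since M is real symmetric, all three eigenvalues are real; they are the roots of det(λI − M) = λ³ − (tr M) λ² + s λ − det M, where s is the sum of the principal 2×2 minors.
tr M = 0 + 4 + 1 = 5.
s = (0·4 − (-1)²) + (0·1 − 1²) + (4·1 − 0²) = -1 + (-1) + 4 = 2.
det M (expand along row 1) = 0·4 − (-1)·(-1) + 1·(-4) = -5.
Characteristic polynomial: λ³ − 5λ² + 2λ + 5 = 0.
Substitute λ = y + (tr M)/3 = y + 1.666667 to remove the quadratic term: y³ + p·y + q = 0 with p = s − (tr M)²/3 = -6.333333 and q = −2(tr M)³/27 + (tr M)·s/3 − det M = -0.925926.
Three real roots ⇒ use the trigonometric (Viète) form: r = 2√(−p/3) = 2.905933, φ = arccos(3q/(p·r)) = arccos(0.150931) = 1.419286 rad.
y_k = r·cos(φ/3 − 2πk/3) for k = 0, 1, 2 gives y = 2.586751, -0.146697, -2.440054.
λ_k = y_k + 1.666667 gives λ = 4.2534, 1.5200, -0.7734 (check: the sum is 5.0000 = tr M).

Hence λ_max = 4.2534 and λ_min = -0.7734.


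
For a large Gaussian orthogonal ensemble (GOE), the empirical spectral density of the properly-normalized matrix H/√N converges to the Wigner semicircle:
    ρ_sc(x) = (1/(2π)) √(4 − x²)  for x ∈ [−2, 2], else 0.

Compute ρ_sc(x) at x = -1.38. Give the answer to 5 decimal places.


ρ_sc(x) = (1/(2π)) √(4 − x²). With x = -1.38:
  4 − x² = 4 − (-1.38)² = 4 − 1.904400 = 2.095600.
  √(4 − x²) = 1.447619.
  1/(2π) = 0.159155.
  ρ_sc(-1.38) = 0.159155 · 1.447619 = 0.230396.

Rounded to 5 decimal places: ρ_sc(-1.38) ≈ 0.23040.


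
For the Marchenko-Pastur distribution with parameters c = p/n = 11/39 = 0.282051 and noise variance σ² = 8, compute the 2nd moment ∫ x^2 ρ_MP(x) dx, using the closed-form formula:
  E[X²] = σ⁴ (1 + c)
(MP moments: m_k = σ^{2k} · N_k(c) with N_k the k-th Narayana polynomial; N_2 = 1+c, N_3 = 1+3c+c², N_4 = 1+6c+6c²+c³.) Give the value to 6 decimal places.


E[X²] = σ⁴ (1 + c) (second MP moment). With σ² = 8 (so σ⁴ = 64) and c = 11/39 = 0.282051: E[X²] = 64 · (1 + 0.282051) = 64 · 1.282051.

So E[X^2] = 82.051282.


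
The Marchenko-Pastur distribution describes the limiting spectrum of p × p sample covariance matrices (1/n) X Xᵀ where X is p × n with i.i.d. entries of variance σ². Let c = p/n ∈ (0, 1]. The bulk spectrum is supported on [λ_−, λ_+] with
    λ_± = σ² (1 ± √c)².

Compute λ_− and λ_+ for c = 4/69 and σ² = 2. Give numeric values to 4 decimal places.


c = 4/69 = 0.057971; √c = 0.240772.
λ_− = σ² (1 − √c)² = 2 · (1 − 0.240772)² = 2 · (0.759228)² = 1.152855.
λ_+ = σ² (1 + √c)² = 2 · (1 + 0.240772)² = 2 · (1.240772)² = 3.079029.

Rounded to 4 decimal places: λ_− ≈ 1.1529, λ_+ ≈ 3.0790.


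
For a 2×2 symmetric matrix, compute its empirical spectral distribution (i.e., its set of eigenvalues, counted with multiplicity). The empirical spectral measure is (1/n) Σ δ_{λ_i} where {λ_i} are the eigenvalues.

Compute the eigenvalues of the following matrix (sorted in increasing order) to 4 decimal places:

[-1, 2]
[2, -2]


Since M is real symmetric, both eigenvalues are real; they are the roots of det(λI − M) = λ² − (tr M) λ + det M.
tr M = -1 + (-2) = -3.
det M = (-1)·(-2) − 2² = 2 − 4 = -2.
Characteristic polynomial: λ² + 3λ − 2 = 0.
Discriminant Δ = (tr M)² − 4·det M = 9 − (-8) = 17; √Δ = 4.123106.
λ = (tr M ± √Δ)/2 = (-3 ± 4.123106)/2, giving (tr M − √Δ)/2 = -3.5616 and (tr M + √Δ)/2 = 0.5616.

Eigenvalues sorted in increasing order: [-3.5616, 0.5616].


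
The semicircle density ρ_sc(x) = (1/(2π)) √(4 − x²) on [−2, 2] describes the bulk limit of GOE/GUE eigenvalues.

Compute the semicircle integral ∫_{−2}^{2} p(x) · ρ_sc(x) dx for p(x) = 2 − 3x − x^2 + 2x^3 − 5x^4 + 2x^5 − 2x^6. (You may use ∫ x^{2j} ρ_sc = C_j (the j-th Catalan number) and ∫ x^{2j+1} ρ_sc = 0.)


Write p(x) = Σ a_i x^i, split into monomials and integrate each against ρ_sc separately.
Using ∫ x^{2j} ρ_sc = C_j = (1/(j+1)) C(2j, j) (Catalan numbers) and ∫ x^{2j+1} ρ_sc = 0 (odd monomials vanish by symmetry):
  i = 0 (even): a_0 · C_{0} = 2 · 1 = 2
  i = 1 (odd): ∫ x^1 ρ_sc = 0 (vanishes)
  i = 2 (even): a_2 · C_{1} = -1 · 1 = -1
  i = 3 (odd): ∫ x^3 ρ_sc = 0 (vanishes)
  i = 4 (even): a_4 · C_{2} = -5 · 2 = -10
  i = 5 (odd): ∫ x^5 ρ_sc = 0 (vanishes)
  i = 6 (even): a_6 · C_{3} = -2 · 5 = -10

Summing the contributions: ∫_{−2}^{2} p(x) ρ_sc(x) dx = 2 + (-1) + (-10) + (-10) = -19.


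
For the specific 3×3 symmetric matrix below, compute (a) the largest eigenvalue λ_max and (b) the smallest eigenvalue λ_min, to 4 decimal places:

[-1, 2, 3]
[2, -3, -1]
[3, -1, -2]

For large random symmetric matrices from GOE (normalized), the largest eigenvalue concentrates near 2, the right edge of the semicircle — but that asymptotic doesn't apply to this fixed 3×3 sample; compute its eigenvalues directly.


Since M is real symmetric, all three eigenvalues are real; they are the roots of det(λI − M) = λ³ − (tr M) λ² + s λ − det M, where s is the sum of the principal 2×2 minors.
tr M = -1 + (-3) + (-2) = -6.
s = ((-1)·(-3) − 2²) + ((-1)·(-2) − 3²) + ((-3)·(-2) − (-1)²) = -1 + (-7) + 5 = -3.
det M (expand along row 1) = (-1)·5 − 2·(-1) + 3·7 = 18.
Characteristic polynomial: λ³ + 6λ² − 3λ − 18 = 0.
Substitute λ = y + (tr M)/3 = y − 2.000000 to remove the quadratic term: y³ + p·y + q = 0 with p = s − (tr M)²/3 = -15.000000 and q = −2(tr M)³/27 + (tr M)·s/3 − det M = 4.000000.
Three real roots ⇒ use the trigonometric (Viète) form: r = 2√(−p/3) = 4.472136, φ = arccos(3q/(p·r)) = arccos(-0.178885) = 1.750650 rad.
y_k = r·cos(φ/3 − 2πk/3) for k = 0, 1, 2 gives y = 3.732051, 0.267949, -4.000000.
λ_k = y_k − 2.000000 gives λ = 1.7321, -1.7321, -6.0000 (check: the sum is -6.0000 = tr M).

Hence λ_max = 1.7321 and λ_min = -6.0000.


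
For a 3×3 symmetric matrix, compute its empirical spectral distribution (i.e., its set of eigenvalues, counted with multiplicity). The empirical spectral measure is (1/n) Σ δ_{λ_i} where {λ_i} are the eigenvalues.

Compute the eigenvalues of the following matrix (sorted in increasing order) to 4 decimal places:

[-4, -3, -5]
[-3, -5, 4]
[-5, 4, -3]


Since M is real symmetric, all three eigenvalues are real; they are the roots of det(λI − M) = λ³ − (tr M) λ² + s λ − det M, where s is the sum of the principal 2×2 minors.
tr M = -4 + (-5) + (-3) = -12.
s = ((-4)·(-5) − (-3)²) + ((-4)·(-3) − (-5)²) + ((-5)·(-3) − 4²) = 11 + (-13) + (-1) = -3.
det M (expand along row 1) = (-4)·(-1) − (-3)·29 + (-5)·(-37) = 276.
Characteristic polynomial: λ³ + 12λ² − 3λ − 276 = 0.
Substitute λ = y + (tr M)/3 = y − 4.000000 to remove the quadratic term: y³ + p·y + q = 0 with p = s − (tr M)²/3 = -51.000000 and q = −2(tr M)³/27 + (tr M)·s/3 − det M = -136.000000.
Three real roots ⇒ use the trigonometric (Viète) form: r = 2√(−p/3) = 8.246211, φ = arccos(3q/(p·r)) = arccos(0.970143) = 0.244979 rad.
y_k = r·cos(φ/3 − 2πk/3) for k = 0, 1, 2 gives y = 8.218732, -3.526848, -4.691884.
λ_k = y_k − 4.000000 gives λ = 4.2187, -7.5268, -8.6919 (check: the sum is -12.0000 = tr M).

Eigenvalues sorted in increasing order: [-8.6919, -7.5268, 4.2187].


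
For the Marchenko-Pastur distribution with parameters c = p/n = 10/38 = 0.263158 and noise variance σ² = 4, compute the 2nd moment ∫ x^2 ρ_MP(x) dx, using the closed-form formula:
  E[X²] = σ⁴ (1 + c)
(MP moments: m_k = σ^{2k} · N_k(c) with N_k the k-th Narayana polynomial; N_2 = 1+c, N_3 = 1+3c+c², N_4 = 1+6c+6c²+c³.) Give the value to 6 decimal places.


E[X²] = σ⁴ (1 + c) (second MP moment). With σ² = 4 (so σ⁴ = 16) and c = 10/38 = 0.263158: E[X²] = 16 · (1 + 0.263158) = 16 · 1.263158.

So E[X^2] = 20.210526.


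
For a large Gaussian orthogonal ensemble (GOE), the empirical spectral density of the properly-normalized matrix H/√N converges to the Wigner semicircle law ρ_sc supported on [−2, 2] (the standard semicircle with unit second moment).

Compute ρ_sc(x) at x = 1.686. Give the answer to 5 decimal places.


ρ_sc(x) = (1/(2π)) √(4 − x²). With x = 1.686:
  4 − x² = 4 − (1.686)² = 4 − 2.842596 = 1.157404.
  √(4 − x²) = 1.075827.
  1/(2π) = 0.159155.
  ρ_sc(1.686) = 0.159155 · 1.075827 = 0.171223.

Rounded to 5 decimal places: ρ_sc(1.686) ≈ 0.17122.


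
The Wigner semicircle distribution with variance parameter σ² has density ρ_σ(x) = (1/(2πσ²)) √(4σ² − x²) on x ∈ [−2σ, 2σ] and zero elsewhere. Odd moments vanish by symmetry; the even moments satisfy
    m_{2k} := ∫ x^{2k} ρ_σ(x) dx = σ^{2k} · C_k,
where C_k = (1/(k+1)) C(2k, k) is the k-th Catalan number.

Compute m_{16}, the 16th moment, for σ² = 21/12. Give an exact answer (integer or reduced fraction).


By the scaled semicircle moment identity, m_{2k} = σ^{2k} · C_k with k = 8.
C_8 = (1/(k+1)) · C(2k, k) = (1/9) · C(16, 8) = (1/9) · 12870 = 1430.
σ^{2k} = (σ²)^k = (21/12)^8 = 5764801/65536.

Therefore m_{16} = σ^{16} · C_8 = (5764801/65536) · 1430 = 4121832715/32768.


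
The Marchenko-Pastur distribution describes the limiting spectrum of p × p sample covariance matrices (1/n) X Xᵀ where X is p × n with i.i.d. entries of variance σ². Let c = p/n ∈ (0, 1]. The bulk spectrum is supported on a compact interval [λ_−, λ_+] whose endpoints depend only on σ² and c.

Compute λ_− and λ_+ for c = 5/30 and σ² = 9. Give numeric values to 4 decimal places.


c = 5/30 = 0.166667; √c = 0.408248.
λ_− = σ² (1 − √c)² = 9 · (1 − 0.408248)² = 9 · (0.591752)² = 3.151531.
λ_+ = σ² (1 + √c)² = 9 · (1 + 0.408248)² = 9 · (1.408248)² = 17.848469.

Rounded to 4 decimal places: λ_− ≈ 3.1515, λ_+ ≈ 17.8485.


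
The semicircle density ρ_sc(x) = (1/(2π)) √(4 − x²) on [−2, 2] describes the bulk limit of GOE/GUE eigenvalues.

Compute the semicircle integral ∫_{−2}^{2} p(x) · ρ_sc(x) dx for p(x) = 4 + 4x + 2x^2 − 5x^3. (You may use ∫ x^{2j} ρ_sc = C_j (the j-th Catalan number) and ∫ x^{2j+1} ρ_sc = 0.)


Write p(x) = Σ a_i x^i, split into monomials and integrate each against ρ_sc separately.
Using ∫ x^{2j} ρ_sc = C_j = (1/(j+1)) C(2j, j) (Catalan numbers) and ∫ x^{2j+1} ρ_sc = 0 (odd monomials vanish by symmetry):
  i = 0 (even): a_0 · C_{0} = 4 · 1 = 4
  i = 1 (odd): ∫ x^1 ρ_sc = 0 (vanishes)
  i = 2 (even): a_2 · C_{1} = 2 · 1 = 2
  i = 3 (odd): ∫ x^3 ρ_sc = 0 (vanishes)

Summing the contributions: ∫_{−2}^{2} p(x) ρ_sc(x) dx = 4 + 2 = 6.


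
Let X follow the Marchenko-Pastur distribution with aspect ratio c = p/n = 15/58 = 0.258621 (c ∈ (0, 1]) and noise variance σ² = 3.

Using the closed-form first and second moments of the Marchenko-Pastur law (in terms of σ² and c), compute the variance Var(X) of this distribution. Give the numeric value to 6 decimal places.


Recall the MP moments m_1 = E[X] = σ² and m_2 = E[X²] = σ⁴ (1 + c).
m_1 = E[X] = σ² = 3, so m_1² = 9.
m_2 = E[X²] = σ⁴ (1 + c) = 9 · (1 + 0.258621) = 9 · 1.258621 = 11.327586.
(Note m_2 − m_1² simplifies to c · σ⁴ = 0.258621 · 9.)

Var(X) = m_2 − m_1² = 11.327586 − 9 = 2.327586.


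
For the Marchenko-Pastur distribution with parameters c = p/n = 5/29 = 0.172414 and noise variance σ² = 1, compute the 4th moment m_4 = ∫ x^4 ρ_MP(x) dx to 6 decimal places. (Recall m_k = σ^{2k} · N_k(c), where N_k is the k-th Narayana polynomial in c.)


E[X⁴] = σ⁸ (1 + 6c + 6c² + c³) (fourth MP moment). With σ² = 1 (so σ⁸ = 1) and c = 5/29 = 0.172414: E[X⁴] = 1 · (1 + 6·0.172414 + 6·(0.172414)² + (0.172414)³) = 1 · 2.217967.

So E[X^4] = 2.217967.


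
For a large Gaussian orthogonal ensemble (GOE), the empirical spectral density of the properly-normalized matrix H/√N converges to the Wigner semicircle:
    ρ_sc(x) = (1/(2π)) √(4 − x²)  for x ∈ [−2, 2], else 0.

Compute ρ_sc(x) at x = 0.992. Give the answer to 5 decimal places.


ρ_sc(x) = (1/(2π)) √(4 − x²). With x = 0.992:
  4 − x² = 4 − (0.992)² = 4 − 0.984064 = 3.015936.
  √(4 − x²) = 1.736645.
  1/(2π) = 0.159155.
  ρ_sc(0.992) = 0.159155 · 1.736645 = 0.276396.

Rounded to 5 decimal places: ρ_sc(0.992) ≈ 0.27640.


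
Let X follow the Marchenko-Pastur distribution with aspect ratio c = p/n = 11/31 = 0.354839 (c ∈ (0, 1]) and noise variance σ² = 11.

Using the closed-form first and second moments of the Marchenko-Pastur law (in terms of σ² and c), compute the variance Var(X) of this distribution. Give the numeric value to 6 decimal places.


Recall the MP moments m_1 = E[X] = σ² and m_2 = E[X²] = σ⁴ (1 + c).
m_1 = E[X] = σ² = 11, so m_1² = 121.
m_2 = E[X²] = σ⁴ (1 + c) = 121 · (1 + 0.354839) = 121 · 1.354839 = 163.935484.
(Note m_2 − m_1² simplifies to c · σ⁴ = 0.354839 · 121.)

Var(X) = m_2 − m_1² = 163.935484 − 121 = 42.935484.


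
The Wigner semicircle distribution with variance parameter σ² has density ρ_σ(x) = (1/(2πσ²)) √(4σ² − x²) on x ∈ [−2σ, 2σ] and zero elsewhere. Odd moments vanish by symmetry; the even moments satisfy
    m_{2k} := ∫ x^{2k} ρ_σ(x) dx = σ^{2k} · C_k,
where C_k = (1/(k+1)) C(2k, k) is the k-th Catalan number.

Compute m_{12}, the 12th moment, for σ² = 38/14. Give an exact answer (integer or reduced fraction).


By the scaled semicircle moment identity, m_{2k} = σ^{2k} · C_k with k = 6.
C_6 = (1/(k+1)) · C(2k, k) = (1/7) · C(12, 6) = (1/7) · 924 = 132.
σ^{2k} = (σ²)^k = (38/14)^6 = 47045881/117649.

Therefore m_{12} = σ^{12} · C_6 = (47045881/117649) · 132 = 6210056292/117649.


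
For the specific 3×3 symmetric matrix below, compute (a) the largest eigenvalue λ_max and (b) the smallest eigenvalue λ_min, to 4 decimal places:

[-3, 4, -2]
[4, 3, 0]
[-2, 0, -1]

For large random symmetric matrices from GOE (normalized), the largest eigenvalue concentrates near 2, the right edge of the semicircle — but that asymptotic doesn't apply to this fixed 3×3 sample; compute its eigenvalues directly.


Since M is real symmetric, all three eigenvalues are real; they are the roots of det(λI − M) = λ³ − (tr M) λ² + s λ − det M, where s is the sum of the principal 2×2 minors.
tr M = -3 + 3 + (-1) = -1.
s = ((-3)·3 − 4²) + ((-3)·(-1) − (-2)²) + (3·(-1) − 0²) = -25 + (-1) + (-3) = -29.
det M (expand along row 1) = (-3)·(-3) − 4·(-4) + (-2)·6 = 13.
Characteristic polynomial: λ³ + λ² − 29λ − 13 = 0.
Substitute λ = y + (tr M)/3 = y − 0.333333 to remove the quadratic term: y³ + p·y + q = 0 with p = s − (tr M)²/3 = -29.333333 and q = −2(tr M)³/27 + (tr M)·s/3 − det M = -3.259259.
Three real roots ⇒ use the trigonometric (Viète) form: r = 2√(−p/3) = 6.253888, φ = arccos(3q/(p·r)) = arccos(0.053300) = 1.517471 rad.
y_k = r·cos(φ/3 − 2πk/3) for k = 0, 1, 2 gives y = 5.470749, -0.111158, -5.359591.
λ_k = y_k − 0.333333 gives λ = 5.1374, -0.4445, -5.6929 (check: the sum is -1.0000 = tr M).

Hence λ_max = 5.1374 and λ_min = -5.6929.


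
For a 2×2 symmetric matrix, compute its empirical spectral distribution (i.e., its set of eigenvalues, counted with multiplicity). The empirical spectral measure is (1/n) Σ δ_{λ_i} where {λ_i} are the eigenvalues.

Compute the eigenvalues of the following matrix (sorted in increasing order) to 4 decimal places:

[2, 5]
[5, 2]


Since M is real symmetric, both eigenvalues are real; they are the roots of det(λI − M) = λ² − (tr M) λ + det M.
tr M = 2 + 2 = 4.
det M = 2·2 − 5² = 4 − 25 = -21.
Characteristic polynomial: λ² − 4λ − 21 = 0.
Discriminant Δ = (tr M)² − 4·det M = 16 − (-84) = 100; √Δ = 10.000000.
λ = (tr M ± √Δ)/2 = (4 ± 10.000000)/2, giving (tr M − √Δ)/2 = -3.0000 and (tr M + √Δ)/2 = 7.0000.

Eigenvalues sorted in increasing order: [-3.0000, 7.0000].


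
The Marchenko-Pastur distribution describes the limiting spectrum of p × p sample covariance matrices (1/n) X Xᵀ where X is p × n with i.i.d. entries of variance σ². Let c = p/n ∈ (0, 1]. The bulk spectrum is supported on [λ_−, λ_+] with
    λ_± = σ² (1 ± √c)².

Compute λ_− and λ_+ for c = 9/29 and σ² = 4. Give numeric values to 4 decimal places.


c = 9/29 = 0.310345; √c = 0.557086.
λ_− = σ² (1 − √c)² = 4 · (1 − 0.557086)² = 4 · (0.442914)² = 0.784691.
λ_+ = σ² (1 + √c)² = 4 · (1 + 0.557086)² = 4 · (1.557086)² = 9.698067.

Rounded to 4 decimal places: λ_− ≈ 0.7847, λ_+ ≈ 9.6981.


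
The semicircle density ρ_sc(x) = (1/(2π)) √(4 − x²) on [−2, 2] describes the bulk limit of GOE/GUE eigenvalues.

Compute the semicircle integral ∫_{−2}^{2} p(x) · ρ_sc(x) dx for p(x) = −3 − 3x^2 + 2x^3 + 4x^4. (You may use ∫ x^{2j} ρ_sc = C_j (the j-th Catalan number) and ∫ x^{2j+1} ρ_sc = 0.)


Write p(x) = Σ a_i x^i, split into monomials and integrate each against ρ_sc separately.
Using ∫ x^{2j} ρ_sc = C_j = (1/(j+1)) C(2j, j) (Catalan numbers) and ∫ x^{2j+1} ρ_sc = 0 (odd monomials vanish by symmetry):
  i = 0 (even): a_0 · C_{0} = -3 · 1 = -3
  i = 2 (even): a_2 · C_{1} = -3 · 1 = -3
  i = 3 (odd): ∫ x^3 ρ_sc = 0 (vanishes)
  i = 4 (even): a_4 · C_{2} = 4 · 2 = 8

Summing the contributions: ∫_{−2}^{2} p(x) ρ_sc(x) dx = (-3) + (-3) + 8 = 2.


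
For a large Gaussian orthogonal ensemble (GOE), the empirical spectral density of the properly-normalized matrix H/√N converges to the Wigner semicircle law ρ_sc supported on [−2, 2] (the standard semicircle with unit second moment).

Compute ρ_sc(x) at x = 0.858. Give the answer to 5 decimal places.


ρ_sc(x) = (1/(2π)) √(4 − x²). With x = 0.858:
  4 − x² = 4 − (0.858)² = 4 − 0.736164 = 3.263836.
  √(4 − x²) = 1.806609.
  1/(2π) = 0.159155.
  ρ_sc(0.858) = 0.159155 · 1.806609 = 0.287531.

Rounded to 5 decimal places: ρ_sc(0.858) ≈ 0.28753.


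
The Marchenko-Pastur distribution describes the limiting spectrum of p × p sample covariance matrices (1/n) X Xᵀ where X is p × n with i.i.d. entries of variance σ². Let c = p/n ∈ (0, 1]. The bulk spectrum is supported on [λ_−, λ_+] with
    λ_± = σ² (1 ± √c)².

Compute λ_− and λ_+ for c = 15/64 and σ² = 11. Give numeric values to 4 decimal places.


c = 15/64 = 0.234375; √c = 0.484123.
λ_− = σ² (1 − √c)² = 11 · (1 − 0.484123)² = 11 · (0.515877)² = 2.927421.
λ_+ = σ² (1 + √c)² = 11 · (1 + 0.484123)² = 11 · (1.484123)² = 24.228829.

Rounded to 4 decimal places: λ_− ≈ 2.9274, λ_+ ≈ 24.2288.


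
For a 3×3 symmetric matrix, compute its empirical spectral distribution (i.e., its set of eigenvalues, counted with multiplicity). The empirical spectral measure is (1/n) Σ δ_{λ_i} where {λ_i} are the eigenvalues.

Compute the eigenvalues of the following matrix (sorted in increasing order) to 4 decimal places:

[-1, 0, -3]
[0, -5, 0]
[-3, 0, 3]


Since M is real symmetric, all three eigenvalues are real; they are the roots of det(λI − M) = λ³ − (tr M) λ² + s λ − det M, where s is the sum of the principal 2×2 minors.
tr M = -1 + (-5) + 3 = -3.
s = ((-1)·(-5) − 0²) + ((-1)·3 − (-3)²) + ((-5)·3 − 0²) = 5 + (-12) + (-15) = -22.
det M (expand along row 1) = (-1)·(-15) − 0·0 + (-3)·(-15) = 60.
Characteristic polynomial: λ³ + 3λ² − 22λ − 60 = 0.
Substitute λ = y + (tr M)/3 = y − 1.000000 to remove the quadratic term: y³ + p·y + q = 0 with p = s − (tr M)²/3 = -25.000000 and q = −2(tr M)³/27 + (tr M)·s/3 − det M = -36.000000.
Three real roots ⇒ use the trigonometric (Viète) form: r = 2√(−p/3) = 5.773503, φ = arccos(3q/(p·r)) = arccos(0.748246) = 0.725382 rad.
y_k = r·cos(φ/3 − 2πk/3) for k = 0, 1, 2 gives y = 5.605551, -1.605551, -4.000000.
λ_k = y_k − 1.000000 gives λ = 4.6056, -2.6056, -5.0000 (check: the sum is -3.0000 = tr M).

Eigenvalues sorted in increasing order: [-5.0000, -2.6056, 4.6056].


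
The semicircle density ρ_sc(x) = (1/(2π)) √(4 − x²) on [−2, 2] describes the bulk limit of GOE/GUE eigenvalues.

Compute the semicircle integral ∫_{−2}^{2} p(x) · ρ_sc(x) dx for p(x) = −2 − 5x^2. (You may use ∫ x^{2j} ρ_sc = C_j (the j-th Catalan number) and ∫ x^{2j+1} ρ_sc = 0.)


Write p(x) = Σ a_i x^i, split into monomials and integrate each against ρ_sc separately.
Using ∫ x^{2j} ρ_sc = C_j = (1/(j+1)) C(2j, j) (Catalan numbers) and ∫ x^{2j+1} ρ_sc = 0 (odd monomials vanish by symmetry):
  i = 0 (even): a_0 · C_{0} = -2 · 1 = -2
  i = 2 (even): a_2 · C_{1} = -5 · 1 = -5

Summing the contributions: ∫_{−2}^{2} p(x) ρ_sc(x) dx = (-2) + (-5) = -7.


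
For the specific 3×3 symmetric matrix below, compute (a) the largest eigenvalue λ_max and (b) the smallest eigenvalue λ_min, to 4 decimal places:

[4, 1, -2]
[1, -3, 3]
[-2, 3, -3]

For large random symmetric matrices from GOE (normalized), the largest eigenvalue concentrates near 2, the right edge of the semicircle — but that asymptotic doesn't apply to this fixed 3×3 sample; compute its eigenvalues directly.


Since M is real symmetric, all three eigenvalues are real; they are the roots of det(λI − M) = λ³ − (tr M) λ² + s λ − det M, where s is the sum of the principal 2×2 minors.
tr M = 4 + (-3) + (-3) = -2.
s = (4·(-3) − 1²) + (4·(-3) − (-2)²) + ((-3)·(-3) − 3²) = -13 + (-16) + 0 = -29.
det M (expand along row 1) = 4·0 − 1·3 + (-2)·(-3) = 3.
Characteristic polynomial: λ³ + 2λ² − 29λ − 3 = 0.
Substitute λ = y + (tr M)/3 = y − 0.666667 to remove the quadratic term: y³ + p·y + q = 0 with p = s − (tr M)²/3 = -30.333333 and q = −2(tr M)³/27 + (tr M)·s/3 − det M = 16.925926.
Three real roots ⇒ use the trigonometric (Viète) form: r = 2√(−p/3) = 6.359595, φ = arccos(3q/(p·r)) = arccos(-0.263223) = 1.837158 rad.
y_k = r·cos(φ/3 − 2πk/3) for k = 0, 1, 2 gives y = 5.203922, 0.563909, -5.767831.
λ_k = y_k − 0.666667 gives λ = 4.5373, -0.1028, -6.4345 (check: the sum is -2.0000 = tr M).

Hence λ_max = 4.5373 and λ_min = -6.4345.


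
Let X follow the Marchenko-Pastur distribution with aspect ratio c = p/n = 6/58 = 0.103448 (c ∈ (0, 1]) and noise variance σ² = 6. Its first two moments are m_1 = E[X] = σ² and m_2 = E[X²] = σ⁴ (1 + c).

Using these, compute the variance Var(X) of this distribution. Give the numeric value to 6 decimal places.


m_1 = E[X] = σ² = 6, so m_1² = 36.
m_2 = E[X²] = σ⁴ (1 + c) = 36 · (1 + 0.103448) = 36 · 1.103448 = 39.724138.
(Note m_2 − m_1² simplifies to c · σ⁴ = 0.103448 · 36.)

Var(X) = m_2 − m_1² = 39.724138 − 36 = 3.724138.


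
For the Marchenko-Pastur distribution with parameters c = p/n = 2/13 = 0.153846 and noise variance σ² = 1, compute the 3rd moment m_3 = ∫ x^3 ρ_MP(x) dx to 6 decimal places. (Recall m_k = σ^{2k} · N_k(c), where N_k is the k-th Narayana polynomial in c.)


E[X³] = σ⁶ (1 + 3c + c²) (third MP moment). With σ² = 1 (so σ⁶ = 1) and c = 2/13 = 0.153846: E[X³] = 1 · (1 + 3·0.153846 + (0.153846)²) = 1 · 1.485207.

So E[X^3] = 1.485207.


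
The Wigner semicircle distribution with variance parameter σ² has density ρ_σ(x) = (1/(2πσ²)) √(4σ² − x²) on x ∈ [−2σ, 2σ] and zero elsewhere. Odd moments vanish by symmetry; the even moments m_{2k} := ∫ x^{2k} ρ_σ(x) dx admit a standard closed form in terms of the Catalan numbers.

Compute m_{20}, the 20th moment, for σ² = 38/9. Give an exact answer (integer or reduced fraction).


By the scaled semicircle moment identity, m_{2k} = σ^{2k} · C_k with k = 10.
C_10 = (1/(k+1)) · C(2k, k) = (1/11) · C(20, 10) = (1/11) · 184756 = 16796.
σ^{2k} = (σ²)^k = (38/9)^10 = 6278211847988224/3486784401.

Therefore m_{20} = σ^{20} · C_10 = (6278211847988224/3486784401) · 16796 = 105448846198810210304/3486784401.


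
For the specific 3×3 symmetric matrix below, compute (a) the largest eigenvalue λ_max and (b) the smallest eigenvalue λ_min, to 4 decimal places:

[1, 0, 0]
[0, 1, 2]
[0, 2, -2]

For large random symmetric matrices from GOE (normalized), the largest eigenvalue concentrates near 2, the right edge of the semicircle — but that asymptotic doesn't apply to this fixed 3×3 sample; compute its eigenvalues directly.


Since M is real symmetric, all three eigenvalues are real; they are the roots of det(λI − M) = λ³ − (tr M) λ² + s λ − det M, where s is the sum of the principal 2×2 minors.
tr M = 1 + 1 + (-2) = 0.
s = (1·1 − 0²) + (1·(-2) − 0²) + (1·(-2) − 2²) = 1 + (-2) + (-6) = -7.
det M (expand along row 1) = 1·(-6) − 0·0 + 0·0 = -6.
Characteristic polynomial: λ³ − 7λ + 6 = 0.
Substitute λ = y + (tr M)/3 = y + 0.000000 to remove the quadratic term: y³ + p·y + q = 0 with p = s − (tr M)²/3 = -7.000000 and q = −2(tr M)³/27 + (tr M)·s/3 − det M = 6.000000.
Three real roots ⇒ use the trigonometric (Viète) form: r = 2√(−p/3) = 3.055050, φ = arccos(3q/(p·r)) = arccos(-0.841698) = 2.571216 rad.
y_k = r·cos(φ/3 − 2πk/3) for k = 0, 1, 2 gives y = 2.000000, 1.000000, -3.000000.
λ_k = y_k + 0.000000 gives λ = 2.0000, 1.0000, -3.0000 (check: the sum is 0.0000 = tr M).

Hence λ_max = 2.0000 and λ_min = -3.0000.


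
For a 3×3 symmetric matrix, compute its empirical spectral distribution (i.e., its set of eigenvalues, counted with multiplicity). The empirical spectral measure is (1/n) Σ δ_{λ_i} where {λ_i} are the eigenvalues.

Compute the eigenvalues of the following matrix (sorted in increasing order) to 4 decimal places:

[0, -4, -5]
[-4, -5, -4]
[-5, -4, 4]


Since M is real symmetric, all three eigenvalues are real; they are the roots of det(λI − M) = λ³ − (tr M) λ² + s λ − det M, where s is the sum of the principal 2×2 minors.
tr M = 0 + (-5) + 4 = -1.
s = (0·(-5) − (-4)²) + (0·4 − (-5)²) + ((-5)·4 − (-4)²) = -16 + (-25) + (-36) = -77.
det M (expand along row 1) = 0·(-36) − (-4)·(-36) + (-5)·(-9) = -99.
Characteristic polynomial: λ³ + λ² − 77λ + 99 = 0.
Substitute λ = y + (tr M)/3 = y − 0.333333 to remove the quadratic term: y³ + p·y + q = 0 with p = s − (tr M)²/3 = -77.333333 and q = −2(tr M)³/27 + (tr M)·s/3 − det M = 124.740741.
Three real roots ⇒ use the trigonometric (Viète) form: r = 2√(−p/3) = 10.154364, φ = arccos(3q/(p·r)) = arccos(-0.476552) = 2.067525 rad.
y_k = r·cos(φ/3 − 2πk/3) for k = 0, 1, 2 gives y = 7.836844, 1.673648, -9.510492.
λ_k = y_k − 0.333333 gives λ = 7.5035, 1.3403, -9.8438 (check: the sum is -1.0000 = tr M).

Eigenvalues sorted in increasing order: [-9.8438, 1.3403, 7.5035].
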